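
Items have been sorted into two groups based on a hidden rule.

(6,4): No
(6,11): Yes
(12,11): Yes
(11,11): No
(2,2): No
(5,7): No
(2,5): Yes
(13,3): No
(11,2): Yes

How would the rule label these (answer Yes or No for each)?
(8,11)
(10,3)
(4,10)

Yes, Yes, No

Looking at the examples, the only property every 'Yes' case has and every 'No' case lacks is: sum is odd.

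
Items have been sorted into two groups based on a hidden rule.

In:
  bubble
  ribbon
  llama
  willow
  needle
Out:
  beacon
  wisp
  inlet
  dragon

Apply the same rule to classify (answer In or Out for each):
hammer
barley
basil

In, Out, Out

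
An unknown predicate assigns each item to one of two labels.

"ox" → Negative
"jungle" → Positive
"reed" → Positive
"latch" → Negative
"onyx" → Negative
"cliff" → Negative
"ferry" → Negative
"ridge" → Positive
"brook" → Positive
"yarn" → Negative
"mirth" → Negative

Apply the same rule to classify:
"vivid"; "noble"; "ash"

Positive, Positive, Negative

'Positive' ⟺ has ≥ 2 vowels.
"vivid": 2 vowels — satisfies this, so Positive. "noble": 2 vowels — satisfies this, so Positive. "ash": 1 vowel — doesn't match, so Negative.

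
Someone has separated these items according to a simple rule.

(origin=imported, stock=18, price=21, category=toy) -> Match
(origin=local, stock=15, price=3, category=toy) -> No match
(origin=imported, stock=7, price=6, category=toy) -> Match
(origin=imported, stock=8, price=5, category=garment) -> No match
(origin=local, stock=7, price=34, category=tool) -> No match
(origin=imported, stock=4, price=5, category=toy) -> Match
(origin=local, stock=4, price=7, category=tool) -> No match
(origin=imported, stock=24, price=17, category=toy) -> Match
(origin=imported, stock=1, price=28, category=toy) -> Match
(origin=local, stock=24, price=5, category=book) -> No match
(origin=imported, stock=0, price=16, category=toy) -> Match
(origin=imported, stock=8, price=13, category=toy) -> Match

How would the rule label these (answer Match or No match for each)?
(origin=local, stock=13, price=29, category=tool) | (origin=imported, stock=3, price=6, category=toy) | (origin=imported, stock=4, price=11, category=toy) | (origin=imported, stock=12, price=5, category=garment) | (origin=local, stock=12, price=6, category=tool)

One predicate separates the groups cleanly: origin is imported AND category is toy.
(origin=local, stock=13, price=29, category=tool) — origin is local, category is tool, hence No match. (origin=imported, stock=3, price=6, category=toy) — origin is imported, category is toy, hence Match. (origin=imported, stock=4, price=11, category=toy) — origin is imported, category is toy, hence Match. (origin=imported, stock=12, price=5, category=garment) — origin is imported, category is garment, hence No match. (origin=local, stock=12, price=6, category=tool) — origin is local, category is tool, hence No match.

No match, Match, Match, No match, No match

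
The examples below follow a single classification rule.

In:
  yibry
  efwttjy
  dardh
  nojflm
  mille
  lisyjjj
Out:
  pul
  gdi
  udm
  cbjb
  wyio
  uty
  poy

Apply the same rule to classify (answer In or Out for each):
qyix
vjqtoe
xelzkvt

A rule that fits every label: length ≥ 5 — true of each 'In' example, false of each 'Out' one.
qyix: length 4, fails this test → Out. vjqtoe: length 6, fits → In. xelzkvt: length 7, fits → In.

Out, In, In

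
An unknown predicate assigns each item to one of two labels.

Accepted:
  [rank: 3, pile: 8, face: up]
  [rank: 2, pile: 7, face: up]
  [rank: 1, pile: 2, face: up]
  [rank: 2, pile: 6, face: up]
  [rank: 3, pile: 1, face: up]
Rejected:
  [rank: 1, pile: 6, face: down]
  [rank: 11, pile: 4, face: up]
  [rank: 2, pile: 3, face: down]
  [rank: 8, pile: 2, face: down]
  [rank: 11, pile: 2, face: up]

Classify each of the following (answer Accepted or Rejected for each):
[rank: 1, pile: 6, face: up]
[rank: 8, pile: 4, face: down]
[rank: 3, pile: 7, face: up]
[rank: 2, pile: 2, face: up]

A rule that fits every label: face is up AND rank ≤ 3 — true of each 'Accepted' example, false of each 'Rejected' one.
[rank: 1, pile: 6, face: up]: face is up, rank = 1 — matches, so Accepted. [rank: 8, pile: 4, face: down]: face is down, rank = 8 — lacks this property, so Rejected. [rank: 3, pile: 7, face: up]: face is up, rank = 3 — matches, so Accepted. [rank: 2, pile: 2, face: up]: face is up, rank = 2 — matches, so Accepted.

Accepted, Rejected, Accepted, Accepted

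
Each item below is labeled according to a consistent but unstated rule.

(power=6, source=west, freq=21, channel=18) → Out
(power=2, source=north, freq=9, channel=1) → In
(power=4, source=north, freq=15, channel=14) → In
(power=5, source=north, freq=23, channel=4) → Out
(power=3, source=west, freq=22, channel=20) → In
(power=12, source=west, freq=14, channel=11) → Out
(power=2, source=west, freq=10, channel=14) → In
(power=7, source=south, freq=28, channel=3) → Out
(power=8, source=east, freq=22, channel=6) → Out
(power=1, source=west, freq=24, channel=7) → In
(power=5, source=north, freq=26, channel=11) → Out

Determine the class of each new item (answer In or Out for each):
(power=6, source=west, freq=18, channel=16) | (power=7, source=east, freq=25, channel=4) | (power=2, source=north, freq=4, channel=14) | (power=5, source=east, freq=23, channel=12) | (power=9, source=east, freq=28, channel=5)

Out, Out, In, Out, Out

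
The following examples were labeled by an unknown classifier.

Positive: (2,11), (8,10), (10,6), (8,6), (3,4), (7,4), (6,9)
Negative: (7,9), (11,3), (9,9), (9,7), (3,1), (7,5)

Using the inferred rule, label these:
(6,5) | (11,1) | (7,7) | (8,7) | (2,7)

Positive, Negative, Negative, Positive, Positive

The distinguishing property — product is even — holds for all the 'Positive' cases and none of the 'Negative' cases.
(6,5): 6·5 = 30, has this property → Positive.
(11,1): 11·1 = 11, does not pass → Negative.
(7,7): 7·7 = 49, does not pass → Negative.
(8,7): 8·7 = 56, has this property → Positive.
(2,7): 2·7 = 14, has this property → Positive.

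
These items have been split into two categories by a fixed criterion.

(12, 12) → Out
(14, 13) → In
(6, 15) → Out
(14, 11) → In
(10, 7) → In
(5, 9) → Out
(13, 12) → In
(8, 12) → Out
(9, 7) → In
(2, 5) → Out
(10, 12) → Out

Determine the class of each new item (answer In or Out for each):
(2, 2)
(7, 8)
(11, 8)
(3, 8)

Out, Out, In, Out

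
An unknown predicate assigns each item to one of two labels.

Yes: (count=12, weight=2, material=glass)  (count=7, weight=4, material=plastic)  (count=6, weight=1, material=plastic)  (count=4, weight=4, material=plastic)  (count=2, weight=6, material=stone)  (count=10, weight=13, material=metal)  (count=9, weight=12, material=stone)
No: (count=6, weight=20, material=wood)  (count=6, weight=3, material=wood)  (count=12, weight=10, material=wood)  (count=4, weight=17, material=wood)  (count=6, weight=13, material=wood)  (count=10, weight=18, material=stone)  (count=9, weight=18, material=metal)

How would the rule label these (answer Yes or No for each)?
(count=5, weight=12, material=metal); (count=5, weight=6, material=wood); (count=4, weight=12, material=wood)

Every 'Yes' example satisfies: material is not wood AND weight ≤ 13. None of the 'No' examples do.
(count=5, weight=12, material=metal): material is metal, weight = 12, fits → Yes. (count=5, weight=6, material=wood): material is wood, weight = 6, lacks this property → No. (count=4, weight=12, material=wood): material is wood, weight = 12, lacks this property → No.

Yes, No, No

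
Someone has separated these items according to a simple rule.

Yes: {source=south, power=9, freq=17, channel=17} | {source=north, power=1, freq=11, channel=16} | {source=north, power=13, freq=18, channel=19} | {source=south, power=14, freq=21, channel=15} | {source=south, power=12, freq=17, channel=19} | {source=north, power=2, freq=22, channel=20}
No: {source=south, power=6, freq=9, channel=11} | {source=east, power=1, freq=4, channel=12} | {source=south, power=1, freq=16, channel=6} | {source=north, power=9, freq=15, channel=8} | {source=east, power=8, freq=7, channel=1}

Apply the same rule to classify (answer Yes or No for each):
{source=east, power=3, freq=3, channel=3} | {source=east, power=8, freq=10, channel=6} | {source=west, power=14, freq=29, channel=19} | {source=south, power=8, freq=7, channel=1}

No, No, Yes, No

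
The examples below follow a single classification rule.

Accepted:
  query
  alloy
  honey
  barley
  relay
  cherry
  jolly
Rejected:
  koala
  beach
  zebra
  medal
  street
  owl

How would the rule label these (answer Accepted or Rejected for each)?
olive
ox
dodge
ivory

Rejected, Rejected, Rejected, Accepted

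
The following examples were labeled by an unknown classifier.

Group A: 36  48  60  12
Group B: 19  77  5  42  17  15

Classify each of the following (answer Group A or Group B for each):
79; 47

Group B, Group B

The classifier is using: multiple of 4.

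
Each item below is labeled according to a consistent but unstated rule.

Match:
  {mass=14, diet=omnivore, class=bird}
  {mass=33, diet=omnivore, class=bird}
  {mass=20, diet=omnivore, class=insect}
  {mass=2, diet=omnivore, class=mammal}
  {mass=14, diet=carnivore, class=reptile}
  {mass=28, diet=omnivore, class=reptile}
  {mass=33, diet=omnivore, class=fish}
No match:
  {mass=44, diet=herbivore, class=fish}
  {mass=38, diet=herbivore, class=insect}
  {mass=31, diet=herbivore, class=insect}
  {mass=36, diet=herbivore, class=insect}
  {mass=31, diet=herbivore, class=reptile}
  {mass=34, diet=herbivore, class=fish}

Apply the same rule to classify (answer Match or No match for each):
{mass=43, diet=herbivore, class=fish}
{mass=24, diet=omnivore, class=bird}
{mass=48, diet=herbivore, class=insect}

The common property of the 'Match' items is: diet is not herbivore. No 'No match' item has it.

No match, Match, No match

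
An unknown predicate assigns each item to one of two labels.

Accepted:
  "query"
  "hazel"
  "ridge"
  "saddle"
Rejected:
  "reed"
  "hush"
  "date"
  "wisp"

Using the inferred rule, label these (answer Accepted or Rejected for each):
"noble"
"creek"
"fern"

One predicate separates the groups cleanly: length ≥ 5.
"noble": length 5, satisfies this → Accepted.
"creek": length 5, satisfies this → Accepted.
"fern": length 4, fails the rule → Rejected.

Accepted, Accepted, Rejected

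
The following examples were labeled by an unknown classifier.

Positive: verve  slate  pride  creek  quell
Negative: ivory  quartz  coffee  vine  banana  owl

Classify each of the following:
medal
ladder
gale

Positive, Negative, Negative

All 'Positive' examples share one property — odd length AND contains 'e' — and every 'Negative' example lacks it.
Positive: medal, since length 5, has 'e'.
Negative: ladder, since length 6, has 'e'.
Negative: gale, since length 4, has 'e'.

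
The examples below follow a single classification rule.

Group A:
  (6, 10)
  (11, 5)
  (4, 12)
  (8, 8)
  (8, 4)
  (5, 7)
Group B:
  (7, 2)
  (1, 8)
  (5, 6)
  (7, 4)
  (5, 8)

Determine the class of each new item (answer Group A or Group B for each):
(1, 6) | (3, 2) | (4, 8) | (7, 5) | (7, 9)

A rule that fits every label: sum is even — true of each 'Group A' example, false of each 'Group B' one.

Group B, Group B, Group A, Group A, Group A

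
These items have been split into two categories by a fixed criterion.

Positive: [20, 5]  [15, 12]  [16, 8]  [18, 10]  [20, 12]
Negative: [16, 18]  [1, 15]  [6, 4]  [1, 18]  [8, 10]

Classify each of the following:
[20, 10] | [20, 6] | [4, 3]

The pattern is that an item is 'Positive' exactly when: first > second AND sum ≥ 16.
[20, 10] — 20 > 10, 20+10 = 30, hence Positive. [20, 6] — 20 > 6, 20+6 = 26, hence Positive. [4, 3] — 4 > 3, 4+3 = 7, hence Negative.

Positive, Positive, Negative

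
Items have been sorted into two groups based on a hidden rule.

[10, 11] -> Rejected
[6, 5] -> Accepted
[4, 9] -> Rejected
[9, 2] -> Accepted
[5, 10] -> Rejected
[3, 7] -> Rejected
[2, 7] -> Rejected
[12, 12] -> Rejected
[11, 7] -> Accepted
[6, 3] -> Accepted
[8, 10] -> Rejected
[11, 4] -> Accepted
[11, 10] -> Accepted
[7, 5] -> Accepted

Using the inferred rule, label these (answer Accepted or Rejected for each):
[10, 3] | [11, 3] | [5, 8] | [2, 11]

All 'Accepted' examples share one property — first > second — and every 'Rejected' example lacks it.
Accepted: [10, 3], since 10 > 3.
Accepted: [11, 3], since 11 > 3.
Rejected: [5, 8], since 5 < 8.
Rejected: [2, 11], since 2 < 11.

Accepted, Accepted, Rejected, Rejected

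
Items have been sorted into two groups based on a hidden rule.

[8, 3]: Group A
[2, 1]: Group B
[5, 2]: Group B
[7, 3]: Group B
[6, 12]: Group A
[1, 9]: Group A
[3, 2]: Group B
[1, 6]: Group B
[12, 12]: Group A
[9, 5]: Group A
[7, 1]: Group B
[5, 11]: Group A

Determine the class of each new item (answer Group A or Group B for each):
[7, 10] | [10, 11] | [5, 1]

Group A, Group A, Group B

Every 'Group A' example satisfies: max ≥ 8. None of the 'Group B' examples do.
Group A: [7, 10], since max 10.
Group A: [10, 11], since max 11.
Group B: [5, 1], since max 5.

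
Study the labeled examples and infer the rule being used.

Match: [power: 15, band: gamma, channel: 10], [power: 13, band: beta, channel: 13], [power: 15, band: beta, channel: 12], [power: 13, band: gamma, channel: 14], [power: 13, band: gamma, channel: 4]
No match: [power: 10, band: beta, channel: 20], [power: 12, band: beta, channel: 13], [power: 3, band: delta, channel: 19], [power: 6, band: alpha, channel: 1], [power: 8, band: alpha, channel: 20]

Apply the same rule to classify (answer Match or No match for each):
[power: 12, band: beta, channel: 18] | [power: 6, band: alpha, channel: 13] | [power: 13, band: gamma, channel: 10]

No match, No match, Match

The classifier is using: power ≥ 13.
[power: 12, band: beta, channel: 18] — power = 12, hence No match.
[power: 6, band: alpha, channel: 13] — power = 6, hence No match.
[power: 13, band: gamma, channel: 10] — power = 13, hence Match.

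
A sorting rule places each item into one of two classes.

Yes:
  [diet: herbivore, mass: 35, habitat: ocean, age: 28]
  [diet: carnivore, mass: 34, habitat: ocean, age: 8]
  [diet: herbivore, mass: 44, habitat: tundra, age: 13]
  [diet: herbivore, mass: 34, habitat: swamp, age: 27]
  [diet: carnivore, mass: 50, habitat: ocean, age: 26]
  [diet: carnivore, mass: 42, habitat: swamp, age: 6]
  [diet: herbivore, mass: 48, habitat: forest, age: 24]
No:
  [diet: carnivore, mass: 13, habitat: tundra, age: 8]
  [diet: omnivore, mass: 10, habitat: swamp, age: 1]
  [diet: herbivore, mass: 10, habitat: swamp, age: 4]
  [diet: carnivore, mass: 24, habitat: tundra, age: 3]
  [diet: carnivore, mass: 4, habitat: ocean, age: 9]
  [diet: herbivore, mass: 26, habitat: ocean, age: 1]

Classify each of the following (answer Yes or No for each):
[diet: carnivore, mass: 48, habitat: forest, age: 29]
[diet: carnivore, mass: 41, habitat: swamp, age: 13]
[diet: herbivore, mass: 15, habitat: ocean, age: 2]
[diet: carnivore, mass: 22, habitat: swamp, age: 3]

Yes, Yes, No, No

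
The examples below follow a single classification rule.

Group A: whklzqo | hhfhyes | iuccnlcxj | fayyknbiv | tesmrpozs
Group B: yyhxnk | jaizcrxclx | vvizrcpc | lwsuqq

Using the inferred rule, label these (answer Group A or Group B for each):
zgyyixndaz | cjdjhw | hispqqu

The rule appears to be: odd length.
Group B: zgyyixndaz, since length 10. Group B: cjdjhw, since length 6. Group A: hispqqu, since length 7.

Group B, Group B, Group A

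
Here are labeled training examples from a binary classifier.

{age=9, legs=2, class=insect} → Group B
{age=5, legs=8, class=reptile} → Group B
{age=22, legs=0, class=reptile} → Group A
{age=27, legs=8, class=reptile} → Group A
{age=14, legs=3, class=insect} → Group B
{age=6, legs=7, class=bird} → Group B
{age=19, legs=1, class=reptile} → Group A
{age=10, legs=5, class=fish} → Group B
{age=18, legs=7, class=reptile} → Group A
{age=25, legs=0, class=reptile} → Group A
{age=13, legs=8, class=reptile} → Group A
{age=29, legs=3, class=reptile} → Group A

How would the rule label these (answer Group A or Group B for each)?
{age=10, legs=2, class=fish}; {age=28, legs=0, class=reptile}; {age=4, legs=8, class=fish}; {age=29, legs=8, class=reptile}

Group B, Group A, Group B, Group A

Rule: class is reptile AND age ≥ 6. This holds for each 'Group A' example and fails for each 'Group B' one.
{age=10, legs=2, class=fish}: Group B (class is fish, age = 10). {age=28, legs=0, class=reptile}: Group A (class is reptile, age = 28). {age=4, legs=8, class=fish}: Group B (class is fish, age = 4). {age=29, legs=8, class=reptile}: Group A (class is reptile, age = 29).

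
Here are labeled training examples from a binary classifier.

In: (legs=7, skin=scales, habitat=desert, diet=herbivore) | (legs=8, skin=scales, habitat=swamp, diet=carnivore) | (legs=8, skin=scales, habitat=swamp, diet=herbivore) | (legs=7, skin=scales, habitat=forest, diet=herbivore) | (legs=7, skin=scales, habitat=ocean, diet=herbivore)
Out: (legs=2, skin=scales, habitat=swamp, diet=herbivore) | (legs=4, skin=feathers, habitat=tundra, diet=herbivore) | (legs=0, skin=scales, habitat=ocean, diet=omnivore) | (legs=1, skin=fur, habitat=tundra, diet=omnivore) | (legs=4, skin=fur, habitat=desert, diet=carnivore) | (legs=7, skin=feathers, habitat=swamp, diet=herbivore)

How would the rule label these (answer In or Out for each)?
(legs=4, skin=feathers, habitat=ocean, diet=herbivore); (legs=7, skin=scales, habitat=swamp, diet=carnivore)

Out, In

The rule appears to be: skin is scales AND legs ≥ 4.
(legs=4, skin=feathers, habitat=ocean, diet=herbivore): skin is feathers, legs = 4, fails this test → Out. (legs=7, skin=scales, habitat=swamp, diet=carnivore): skin is scales, legs = 7, qualifies → In.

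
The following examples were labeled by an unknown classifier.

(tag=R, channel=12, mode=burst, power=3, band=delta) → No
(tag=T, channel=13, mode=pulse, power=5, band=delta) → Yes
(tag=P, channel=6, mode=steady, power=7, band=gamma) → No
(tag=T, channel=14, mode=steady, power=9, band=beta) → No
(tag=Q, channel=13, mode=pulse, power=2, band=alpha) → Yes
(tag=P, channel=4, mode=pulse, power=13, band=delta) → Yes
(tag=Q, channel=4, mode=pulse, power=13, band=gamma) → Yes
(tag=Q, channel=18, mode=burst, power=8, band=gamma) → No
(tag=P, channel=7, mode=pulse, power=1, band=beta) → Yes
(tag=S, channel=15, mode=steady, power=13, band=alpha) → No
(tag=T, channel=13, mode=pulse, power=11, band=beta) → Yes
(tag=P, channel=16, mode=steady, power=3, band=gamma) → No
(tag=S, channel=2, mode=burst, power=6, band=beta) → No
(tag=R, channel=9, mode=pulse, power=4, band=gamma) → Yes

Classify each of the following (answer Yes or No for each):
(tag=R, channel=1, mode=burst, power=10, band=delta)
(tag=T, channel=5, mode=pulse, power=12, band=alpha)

No, Yes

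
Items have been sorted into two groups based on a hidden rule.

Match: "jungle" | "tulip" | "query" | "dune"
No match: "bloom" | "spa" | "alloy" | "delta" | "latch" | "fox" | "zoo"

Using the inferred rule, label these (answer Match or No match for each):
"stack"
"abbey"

No match, No match

A rule that fits every label: contains 'u' — true of each 'Match' example, false of each 'No match' one.
"stack" — no 'u', hence No match.
"abbey" — no 'u', hence No match.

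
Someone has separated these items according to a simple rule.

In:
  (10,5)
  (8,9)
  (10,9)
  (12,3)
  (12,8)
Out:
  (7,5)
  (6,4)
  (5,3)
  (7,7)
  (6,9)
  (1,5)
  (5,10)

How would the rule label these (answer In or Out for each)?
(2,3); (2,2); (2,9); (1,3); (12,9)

Out, Out, Out, Out, In

A rule that fits every label: first ≥ 8 — true of each 'In' example, false of each 'Out' one.
(2,3): Out (first 2). (2,2): Out (first 2). (2,9): Out (first 2). (1,3): Out (first 1). (12,9): In (first 12).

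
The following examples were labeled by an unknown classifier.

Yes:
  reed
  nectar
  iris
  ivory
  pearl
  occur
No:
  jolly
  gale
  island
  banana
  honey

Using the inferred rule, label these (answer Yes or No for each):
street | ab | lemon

Yes, No, No

Comparing the two groups points to one rule — contains 'r'.
street → has 'r' → Yes. ab → no 'r' → No. lemon → no 'r' → No.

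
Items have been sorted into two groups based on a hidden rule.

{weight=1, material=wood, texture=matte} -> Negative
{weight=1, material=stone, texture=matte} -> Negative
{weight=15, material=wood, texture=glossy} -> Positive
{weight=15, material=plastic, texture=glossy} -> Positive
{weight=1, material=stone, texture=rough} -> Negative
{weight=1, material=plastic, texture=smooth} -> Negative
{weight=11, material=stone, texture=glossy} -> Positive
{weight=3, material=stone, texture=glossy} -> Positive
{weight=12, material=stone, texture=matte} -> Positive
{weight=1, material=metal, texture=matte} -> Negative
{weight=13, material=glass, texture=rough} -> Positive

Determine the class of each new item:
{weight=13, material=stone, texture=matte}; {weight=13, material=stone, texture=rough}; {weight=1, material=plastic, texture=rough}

Positive, Positive, Negative

The rule appears to be: weight ≥ 3.
{weight=13, material=stone, texture=matte}: weight = 13 — has this property, so Positive.
{weight=13, material=stone, texture=rough}: weight = 13 — has this property, so Positive.
{weight=1, material=plastic, texture=rough}: weight = 1 — does not satisfy this, so Negative.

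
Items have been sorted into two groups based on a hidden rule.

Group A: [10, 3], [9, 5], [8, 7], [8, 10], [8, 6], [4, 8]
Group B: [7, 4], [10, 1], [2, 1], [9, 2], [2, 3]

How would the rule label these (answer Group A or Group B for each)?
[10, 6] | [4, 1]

Group A, Group B

A rule that fits every label: sum ≥ 12 — true of each 'Group A' example, false of each 'Group B' one.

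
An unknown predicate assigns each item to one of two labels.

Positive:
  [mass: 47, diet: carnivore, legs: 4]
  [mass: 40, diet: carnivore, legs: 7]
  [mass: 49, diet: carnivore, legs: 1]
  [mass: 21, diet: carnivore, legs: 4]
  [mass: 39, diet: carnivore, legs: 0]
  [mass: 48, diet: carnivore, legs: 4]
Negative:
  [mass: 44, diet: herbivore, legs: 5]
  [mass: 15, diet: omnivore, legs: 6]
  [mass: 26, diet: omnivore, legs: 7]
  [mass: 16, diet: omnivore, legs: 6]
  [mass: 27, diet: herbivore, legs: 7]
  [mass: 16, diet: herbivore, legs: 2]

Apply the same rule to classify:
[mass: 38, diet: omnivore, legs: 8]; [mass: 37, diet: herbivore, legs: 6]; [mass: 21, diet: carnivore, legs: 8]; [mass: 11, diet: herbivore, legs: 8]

Negative, Negative, Positive, Negative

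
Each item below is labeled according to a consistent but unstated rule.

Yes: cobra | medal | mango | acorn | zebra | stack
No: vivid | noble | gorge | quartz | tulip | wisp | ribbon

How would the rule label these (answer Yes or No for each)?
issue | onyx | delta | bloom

The common property of the 'Yes' items is: odd length AND contains 'a'. No 'No' item has it.
issue → length 5, no 'a' → No.
onyx → length 4, no 'a' → No.
delta → length 5, has 'a' → Yes.
bloom → length 5, no 'a' → No.

No, No, Yes, No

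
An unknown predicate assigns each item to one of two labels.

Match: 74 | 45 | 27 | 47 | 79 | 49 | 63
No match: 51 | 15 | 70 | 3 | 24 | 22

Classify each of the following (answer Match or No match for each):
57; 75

Match, Match

The rule appears to be: digit sum ≥ 8.
57 — digit sum 5+7 = 12, hence Match.
75 — digit sum 7+5 = 12, hence Match.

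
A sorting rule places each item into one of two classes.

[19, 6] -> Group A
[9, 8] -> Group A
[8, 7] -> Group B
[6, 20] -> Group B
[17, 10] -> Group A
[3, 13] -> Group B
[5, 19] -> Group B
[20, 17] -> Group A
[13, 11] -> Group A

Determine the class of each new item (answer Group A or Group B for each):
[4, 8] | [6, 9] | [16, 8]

The distinguishing property — first ≥ 9 — holds for all the 'Group A' cases and none of the 'Group B' cases.
[4, 8] — first 4, hence Group B.
[6, 9] — first 6, hence Group B.
[16, 8] — first 16, hence Group A.

Group B, Group B, Group A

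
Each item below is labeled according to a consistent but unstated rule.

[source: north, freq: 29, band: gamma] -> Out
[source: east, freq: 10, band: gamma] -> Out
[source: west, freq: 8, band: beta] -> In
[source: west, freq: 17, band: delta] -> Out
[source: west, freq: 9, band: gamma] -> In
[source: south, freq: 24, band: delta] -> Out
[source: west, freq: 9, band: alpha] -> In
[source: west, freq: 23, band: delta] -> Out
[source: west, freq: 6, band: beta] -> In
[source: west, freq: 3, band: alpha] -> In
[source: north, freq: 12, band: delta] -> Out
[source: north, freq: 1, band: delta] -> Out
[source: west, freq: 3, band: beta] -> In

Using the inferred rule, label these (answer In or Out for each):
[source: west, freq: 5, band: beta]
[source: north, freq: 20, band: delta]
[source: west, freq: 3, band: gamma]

In, Out, In

One predicate separates the groups cleanly: source is west AND freq ≤ 9.
In: [source: west, freq: 5, band: beta], since source is west, freq = 5.
Out: [source: north, freq: 20, band: delta], since source is north, freq = 20.
In: [source: west, freq: 3, band: gamma], since source is west, freq = 3.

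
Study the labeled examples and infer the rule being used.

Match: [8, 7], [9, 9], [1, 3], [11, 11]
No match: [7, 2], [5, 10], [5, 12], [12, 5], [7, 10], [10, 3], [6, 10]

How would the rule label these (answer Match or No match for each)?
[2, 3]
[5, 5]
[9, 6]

Match, Match, No match

The pattern is that an item is 'Match' exactly when: |first − second| ≤ 2.
[2, 3]: |2−3| = 1, meets the rule → Match. [5, 5]: |5−5| = 0, meets the rule → Match. [9, 6]: |9−6| = 3, does not fit → No match.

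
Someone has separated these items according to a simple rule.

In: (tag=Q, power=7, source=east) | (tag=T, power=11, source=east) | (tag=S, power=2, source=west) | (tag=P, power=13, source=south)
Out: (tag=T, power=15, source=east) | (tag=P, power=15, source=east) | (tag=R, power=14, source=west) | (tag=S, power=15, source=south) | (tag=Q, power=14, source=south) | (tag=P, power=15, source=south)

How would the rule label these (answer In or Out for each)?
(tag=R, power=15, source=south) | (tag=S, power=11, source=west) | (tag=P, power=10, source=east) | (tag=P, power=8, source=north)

The common property of the 'In' items is: power ≤ 13. No 'Out' item has it.

Out, In, In, In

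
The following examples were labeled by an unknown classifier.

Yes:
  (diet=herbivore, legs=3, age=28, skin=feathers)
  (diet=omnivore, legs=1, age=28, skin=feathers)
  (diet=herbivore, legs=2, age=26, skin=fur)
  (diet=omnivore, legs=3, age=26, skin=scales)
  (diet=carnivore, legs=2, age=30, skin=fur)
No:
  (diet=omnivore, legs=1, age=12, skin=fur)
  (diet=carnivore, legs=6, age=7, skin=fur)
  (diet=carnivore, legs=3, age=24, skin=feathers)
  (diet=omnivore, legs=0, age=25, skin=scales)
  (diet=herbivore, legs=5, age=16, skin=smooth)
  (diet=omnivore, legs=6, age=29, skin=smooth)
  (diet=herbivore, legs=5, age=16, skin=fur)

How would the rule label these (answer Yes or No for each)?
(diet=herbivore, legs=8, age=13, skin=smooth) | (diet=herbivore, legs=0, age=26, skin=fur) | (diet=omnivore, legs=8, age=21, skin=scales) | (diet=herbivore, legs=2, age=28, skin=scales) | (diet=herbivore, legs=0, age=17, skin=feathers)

No, Yes, No, Yes, No

The classifier is using: legs ≤ 3 AND age ≥ 26.
(diet=herbivore, legs=8, age=13, skin=smooth): legs = 8, age = 13 — lacks this property, so No.
(diet=herbivore, legs=0, age=26, skin=fur): legs = 0, age = 26 — passes, so Yes.
(diet=omnivore, legs=8, age=21, skin=scales): legs = 8, age = 21 — lacks this property, so No.
(diet=herbivore, legs=2, age=28, skin=scales): legs = 2, age = 28 — passes, so Yes.
(diet=herbivore, legs=0, age=17, skin=feathers): legs = 0, age = 17 — lacks this property, so No.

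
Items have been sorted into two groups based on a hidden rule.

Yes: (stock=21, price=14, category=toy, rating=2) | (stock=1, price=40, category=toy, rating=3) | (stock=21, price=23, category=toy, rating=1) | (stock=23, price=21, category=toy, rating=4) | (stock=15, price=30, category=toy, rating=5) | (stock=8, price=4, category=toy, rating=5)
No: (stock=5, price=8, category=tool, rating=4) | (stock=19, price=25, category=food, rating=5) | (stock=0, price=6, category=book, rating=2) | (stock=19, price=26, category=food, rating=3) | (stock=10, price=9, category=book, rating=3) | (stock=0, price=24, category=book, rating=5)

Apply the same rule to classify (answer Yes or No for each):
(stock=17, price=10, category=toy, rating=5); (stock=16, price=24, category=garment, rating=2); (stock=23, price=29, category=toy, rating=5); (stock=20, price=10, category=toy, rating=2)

Yes, No, Yes, Yes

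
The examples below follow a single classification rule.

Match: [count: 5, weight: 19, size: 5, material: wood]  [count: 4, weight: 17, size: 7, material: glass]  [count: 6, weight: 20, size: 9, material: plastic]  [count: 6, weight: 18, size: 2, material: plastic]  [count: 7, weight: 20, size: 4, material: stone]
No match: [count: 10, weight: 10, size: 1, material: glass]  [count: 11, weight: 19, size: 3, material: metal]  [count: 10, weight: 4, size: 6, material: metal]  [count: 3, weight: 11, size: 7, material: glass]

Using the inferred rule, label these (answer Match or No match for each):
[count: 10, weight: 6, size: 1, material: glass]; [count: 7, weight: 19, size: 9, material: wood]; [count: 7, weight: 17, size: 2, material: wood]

No match, Match, Match

A rule that fits every label: count ≥ 4 AND count ≤ 7 — true of each 'Match' example, false of each 'No match' one.
[count: 10, weight: 6, size: 1, material: glass] → count = 10 → No match.
[count: 7, weight: 19, size: 9, material: wood] → count = 7 → Match.
[count: 7, weight: 17, size: 2, material: wood] → count = 7 → Match.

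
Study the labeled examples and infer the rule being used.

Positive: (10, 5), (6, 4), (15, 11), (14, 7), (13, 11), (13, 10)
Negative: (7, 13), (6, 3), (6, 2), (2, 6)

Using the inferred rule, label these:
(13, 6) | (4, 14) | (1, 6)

Positive, Negative, Negative

One predicate separates the groups cleanly: first > second AND sum ≥ 10.
(13, 6): Positive (13 > 6, 13+6 = 19). (4, 14): Negative (4 < 14, 4+14 = 18). (1, 6): Negative (1 < 6, 1+6 = 7).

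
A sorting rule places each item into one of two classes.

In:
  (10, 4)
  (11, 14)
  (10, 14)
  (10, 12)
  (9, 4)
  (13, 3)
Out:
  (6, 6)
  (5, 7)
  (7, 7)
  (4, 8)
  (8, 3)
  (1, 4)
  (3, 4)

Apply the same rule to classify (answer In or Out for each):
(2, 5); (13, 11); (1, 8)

A rule that fits every label: first ≥ 9 — true of each 'In' example, false of each 'Out' one.
Out: (2, 5), since first 2. In: (13, 11), since first 13. Out: (1, 8), since first 1.

Out, In, Out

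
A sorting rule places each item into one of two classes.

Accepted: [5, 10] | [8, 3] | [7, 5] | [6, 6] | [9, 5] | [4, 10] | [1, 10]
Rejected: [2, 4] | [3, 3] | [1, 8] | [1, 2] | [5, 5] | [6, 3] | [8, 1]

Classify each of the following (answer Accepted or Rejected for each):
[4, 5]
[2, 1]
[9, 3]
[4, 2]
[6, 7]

One predicate separates the groups cleanly: sum ≥ 11.
[4, 5]: Rejected (4+5 = 9). [2, 1]: Rejected (2+1 = 3). [9, 3]: Accepted (9+3 = 12). [4, 2]: Rejected (4+2 = 6). [6, 7]: Accepted (6+7 = 13).

Rejected, Rejected, Accepted, Rejected, Accepted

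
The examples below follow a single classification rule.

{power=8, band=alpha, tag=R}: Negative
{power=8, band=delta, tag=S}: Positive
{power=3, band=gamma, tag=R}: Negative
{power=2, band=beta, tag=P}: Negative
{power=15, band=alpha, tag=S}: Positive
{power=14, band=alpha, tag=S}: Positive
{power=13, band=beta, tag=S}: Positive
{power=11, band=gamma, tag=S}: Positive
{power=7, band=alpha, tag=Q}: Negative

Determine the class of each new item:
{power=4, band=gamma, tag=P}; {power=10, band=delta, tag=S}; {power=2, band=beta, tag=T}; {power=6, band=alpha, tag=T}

Comparing the two groups points to one rule — tag is S.
{power=4, band=gamma, tag=P}: tag is P, lacks this property → Negative.
{power=10, band=delta, tag=S}: tag is S, meets the rule → Positive.
{power=2, band=beta, tag=T}: tag is T, lacks this property → Negative.
{power=6, band=alpha, tag=T}: tag is T, lacks this property → Negative.

Negative, Positive, Negative, Negative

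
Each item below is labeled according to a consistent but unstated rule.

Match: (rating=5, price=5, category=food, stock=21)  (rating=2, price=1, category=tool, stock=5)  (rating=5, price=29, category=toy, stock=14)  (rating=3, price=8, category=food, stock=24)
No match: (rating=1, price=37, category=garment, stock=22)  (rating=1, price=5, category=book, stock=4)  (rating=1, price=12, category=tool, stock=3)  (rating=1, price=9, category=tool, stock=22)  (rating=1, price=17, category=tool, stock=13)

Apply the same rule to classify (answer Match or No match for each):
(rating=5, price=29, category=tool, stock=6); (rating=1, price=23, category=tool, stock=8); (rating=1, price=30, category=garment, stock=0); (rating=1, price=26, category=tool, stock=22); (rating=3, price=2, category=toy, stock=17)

Match, No match, No match, No match, Match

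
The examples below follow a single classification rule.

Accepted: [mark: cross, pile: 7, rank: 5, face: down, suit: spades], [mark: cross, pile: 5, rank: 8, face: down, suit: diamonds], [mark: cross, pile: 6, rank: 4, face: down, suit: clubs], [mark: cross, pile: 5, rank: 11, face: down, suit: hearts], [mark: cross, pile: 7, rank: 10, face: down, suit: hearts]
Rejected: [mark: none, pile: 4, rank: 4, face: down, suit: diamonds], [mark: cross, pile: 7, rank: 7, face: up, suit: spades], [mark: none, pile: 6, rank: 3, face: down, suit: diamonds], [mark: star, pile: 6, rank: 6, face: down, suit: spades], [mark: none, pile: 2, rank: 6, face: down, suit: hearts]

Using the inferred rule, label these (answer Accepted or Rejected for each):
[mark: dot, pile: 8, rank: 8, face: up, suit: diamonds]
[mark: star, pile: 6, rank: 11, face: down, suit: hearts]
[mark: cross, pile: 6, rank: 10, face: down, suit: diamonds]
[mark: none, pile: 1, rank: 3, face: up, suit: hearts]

All 'Accepted' examples share one property — mark is cross AND face is down — and every 'Rejected' example lacks it.
[mark: dot, pile: 8, rank: 8, face: up, suit: diamonds]: Rejected (mark is dot, face is up). [mark: star, pile: 6, rank: 11, face: down, suit: hearts]: Rejected (mark is star, face is down). [mark: cross, pile: 6, rank: 10, face: down, suit: diamonds]: Accepted (mark is cross, face is down). [mark: none, pile: 1, rank: 3, face: up, suit: hearts]: Rejected (mark is none, face is up).

Rejected, Rejected, Accepted, Rejected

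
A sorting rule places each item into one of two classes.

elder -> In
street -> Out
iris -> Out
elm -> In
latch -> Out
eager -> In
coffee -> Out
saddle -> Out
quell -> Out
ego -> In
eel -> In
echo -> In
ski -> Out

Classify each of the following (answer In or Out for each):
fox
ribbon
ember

One predicate separates the groups cleanly: starts with 'e'.
fox → starts with 'f' → Out. ribbon → starts with 'r' → Out. ember → starts with 'e' → In.

Out, Out, In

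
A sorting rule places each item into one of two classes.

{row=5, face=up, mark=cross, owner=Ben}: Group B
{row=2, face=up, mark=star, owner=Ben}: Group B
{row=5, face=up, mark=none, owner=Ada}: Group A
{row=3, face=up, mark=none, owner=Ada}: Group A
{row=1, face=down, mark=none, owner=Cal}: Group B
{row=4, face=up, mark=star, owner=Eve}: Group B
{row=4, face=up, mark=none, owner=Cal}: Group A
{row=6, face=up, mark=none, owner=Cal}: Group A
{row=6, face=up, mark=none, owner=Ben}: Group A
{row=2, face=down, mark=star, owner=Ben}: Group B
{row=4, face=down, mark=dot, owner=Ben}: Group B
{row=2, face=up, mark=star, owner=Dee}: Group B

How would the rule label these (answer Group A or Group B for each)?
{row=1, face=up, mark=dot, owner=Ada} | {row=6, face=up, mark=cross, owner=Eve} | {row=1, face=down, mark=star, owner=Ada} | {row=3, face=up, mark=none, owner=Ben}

Group B, Group B, Group B, Group A

A rule that fits every label: mark is none AND face is up — true of each 'Group A' example, false of each 'Group B' one.
{row=1, face=up, mark=dot, owner=Ada}: mark is dot, face is up, lacks this property → Group B. {row=6, face=up, mark=cross, owner=Eve}: mark is cross, face is up, lacks this property → Group B. {row=1, face=down, mark=star, owner=Ada}: mark is star, face is down, lacks this property → Group B. {row=3, face=up, mark=none, owner=Ben}: mark is none, face is up, qualifies → Group A.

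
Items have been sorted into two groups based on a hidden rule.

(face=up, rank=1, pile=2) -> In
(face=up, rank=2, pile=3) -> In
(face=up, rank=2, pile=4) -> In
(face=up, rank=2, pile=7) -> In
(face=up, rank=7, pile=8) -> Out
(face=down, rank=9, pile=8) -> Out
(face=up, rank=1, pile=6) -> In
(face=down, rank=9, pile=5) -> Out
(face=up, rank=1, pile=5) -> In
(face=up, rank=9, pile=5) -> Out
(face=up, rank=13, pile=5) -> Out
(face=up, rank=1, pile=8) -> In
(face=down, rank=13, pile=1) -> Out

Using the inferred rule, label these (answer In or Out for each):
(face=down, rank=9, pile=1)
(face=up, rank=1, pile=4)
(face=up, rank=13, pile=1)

Out, In, Out

Rule: rank ≤ 2. This holds for each 'In' example and fails for each 'Out' one.
(face=down, rank=9, pile=1): rank = 9, does not fit → Out. (face=up, rank=1, pile=4): rank = 1, passes → In. (face=up, rank=13, pile=1): rank = 13, does not fit → Out.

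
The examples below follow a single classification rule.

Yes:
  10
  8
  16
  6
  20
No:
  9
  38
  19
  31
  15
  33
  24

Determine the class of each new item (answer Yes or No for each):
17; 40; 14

The pattern is that an item is 'Yes' exactly when: even AND at most 20.

No, No, Yes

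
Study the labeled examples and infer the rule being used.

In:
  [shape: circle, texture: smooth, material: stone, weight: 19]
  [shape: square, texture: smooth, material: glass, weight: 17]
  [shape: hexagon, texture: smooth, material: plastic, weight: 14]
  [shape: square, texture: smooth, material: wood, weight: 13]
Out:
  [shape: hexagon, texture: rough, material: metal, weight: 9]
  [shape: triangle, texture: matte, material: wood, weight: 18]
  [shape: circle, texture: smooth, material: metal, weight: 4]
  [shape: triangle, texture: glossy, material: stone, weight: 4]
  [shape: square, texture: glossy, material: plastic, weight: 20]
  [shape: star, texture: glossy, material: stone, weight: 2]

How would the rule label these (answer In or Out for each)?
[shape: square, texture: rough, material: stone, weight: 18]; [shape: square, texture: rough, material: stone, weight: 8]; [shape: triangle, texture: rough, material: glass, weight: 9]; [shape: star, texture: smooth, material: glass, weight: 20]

Out, Out, Out, In

Every 'In' example satisfies: texture is smooth AND weight ≥ 9. None of the 'Out' examples do.
[shape: square, texture: rough, material: stone, weight: 18] → texture is rough, weight = 18 → Out.
[shape: square, texture: rough, material: stone, weight: 8] → texture is rough, weight = 8 → Out.
[shape: triangle, texture: rough, material: glass, weight: 9] → texture is rough, weight = 9 → Out.
[shape: star, texture: smooth, material: glass, weight: 20] → texture is smooth, weight = 20 → In.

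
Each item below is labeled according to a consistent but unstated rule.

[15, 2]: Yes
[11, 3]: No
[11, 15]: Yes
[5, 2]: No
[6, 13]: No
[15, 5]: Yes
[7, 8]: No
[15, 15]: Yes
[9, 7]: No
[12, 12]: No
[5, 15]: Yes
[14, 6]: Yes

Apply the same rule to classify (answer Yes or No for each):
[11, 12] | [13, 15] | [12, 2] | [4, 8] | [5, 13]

No, Yes, No, No, No

The rule appears to be: max ≥ 14.
[11, 12] — max 12, hence No.
[13, 15] — max 15, hence Yes.
[12, 2] — max 12, hence No.
[4, 8] — max 8, hence No.
[5, 13] — max 13, hence No.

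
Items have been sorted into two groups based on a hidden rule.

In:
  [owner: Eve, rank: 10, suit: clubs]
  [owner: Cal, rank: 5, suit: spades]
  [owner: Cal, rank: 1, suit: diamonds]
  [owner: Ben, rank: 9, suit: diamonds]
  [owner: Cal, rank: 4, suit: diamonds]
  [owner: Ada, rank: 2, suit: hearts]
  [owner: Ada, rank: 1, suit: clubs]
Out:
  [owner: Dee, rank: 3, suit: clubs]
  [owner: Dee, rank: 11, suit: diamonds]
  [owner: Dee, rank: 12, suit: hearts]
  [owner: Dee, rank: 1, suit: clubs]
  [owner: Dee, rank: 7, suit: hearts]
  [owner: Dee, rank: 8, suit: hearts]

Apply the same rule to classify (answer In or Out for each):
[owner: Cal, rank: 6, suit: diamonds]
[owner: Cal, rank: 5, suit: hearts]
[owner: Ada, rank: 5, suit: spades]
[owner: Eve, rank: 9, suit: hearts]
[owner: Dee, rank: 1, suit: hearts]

In, In, In, In, Out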